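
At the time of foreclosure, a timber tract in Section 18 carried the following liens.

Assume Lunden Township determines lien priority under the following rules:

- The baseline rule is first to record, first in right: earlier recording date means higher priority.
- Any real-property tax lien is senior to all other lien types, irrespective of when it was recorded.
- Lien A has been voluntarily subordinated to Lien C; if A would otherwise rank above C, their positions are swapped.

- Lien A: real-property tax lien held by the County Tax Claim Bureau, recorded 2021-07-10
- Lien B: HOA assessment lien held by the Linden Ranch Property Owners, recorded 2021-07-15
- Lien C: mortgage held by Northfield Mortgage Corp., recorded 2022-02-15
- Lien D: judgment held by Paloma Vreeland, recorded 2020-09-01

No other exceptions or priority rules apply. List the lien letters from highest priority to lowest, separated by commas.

C, D, B, A

A is a real-property tax lien and takes priority over every other lien.
Remaining liens by effective date: D (2020-09-01), B (2021-07-15), C (2022-02-15).
The subordination applies — A was senior to C — so A and C swap.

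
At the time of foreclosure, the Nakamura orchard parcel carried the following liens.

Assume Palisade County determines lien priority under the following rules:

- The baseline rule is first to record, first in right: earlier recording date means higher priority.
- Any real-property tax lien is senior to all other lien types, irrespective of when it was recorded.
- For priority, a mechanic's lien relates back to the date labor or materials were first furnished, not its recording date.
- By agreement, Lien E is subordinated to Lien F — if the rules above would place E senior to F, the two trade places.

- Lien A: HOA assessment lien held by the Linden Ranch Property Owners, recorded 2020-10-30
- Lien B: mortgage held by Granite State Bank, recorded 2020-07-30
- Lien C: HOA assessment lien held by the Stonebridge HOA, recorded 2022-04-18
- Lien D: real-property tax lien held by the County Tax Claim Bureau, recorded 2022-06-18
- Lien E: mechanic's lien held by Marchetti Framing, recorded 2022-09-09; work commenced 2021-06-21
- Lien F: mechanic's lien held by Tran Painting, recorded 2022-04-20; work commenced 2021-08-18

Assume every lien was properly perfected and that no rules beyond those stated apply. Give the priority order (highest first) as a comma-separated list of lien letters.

Adjusting effective dates: E's effective date is 2021-06-21, when work began; F's effective date is 2021-08-18, when work began.
D is a real-property tax lien and takes priority over every other lien.
Among the remaining liens, by effective date: B (2020-07-30), A (2020-10-30), E (2021-06-21), F (2021-08-18), C (2022-04-18).
E would otherwise be senior to F, so under the subordination agreement E and F exchange positions.

D, B, A, F, E, C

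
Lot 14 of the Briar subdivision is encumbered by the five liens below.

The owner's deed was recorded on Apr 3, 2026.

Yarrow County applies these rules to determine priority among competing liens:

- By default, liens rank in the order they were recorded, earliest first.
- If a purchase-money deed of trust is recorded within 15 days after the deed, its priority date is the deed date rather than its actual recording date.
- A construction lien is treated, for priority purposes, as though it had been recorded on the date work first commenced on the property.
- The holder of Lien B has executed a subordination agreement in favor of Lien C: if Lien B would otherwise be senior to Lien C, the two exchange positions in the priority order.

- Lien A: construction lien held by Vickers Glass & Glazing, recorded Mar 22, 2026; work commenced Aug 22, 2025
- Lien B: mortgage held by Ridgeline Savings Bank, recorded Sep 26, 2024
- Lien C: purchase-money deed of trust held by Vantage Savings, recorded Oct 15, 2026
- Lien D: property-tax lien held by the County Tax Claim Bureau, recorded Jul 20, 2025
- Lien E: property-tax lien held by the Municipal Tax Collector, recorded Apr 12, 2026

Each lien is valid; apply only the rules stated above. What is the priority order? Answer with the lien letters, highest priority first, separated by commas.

C, D, A, E, B

First, effective dates: A's effective date is Aug 22, 2025, when work began; C was recorded 195 days after the deed — beyond 15 days — so no relation-back applies.
Sorted by effective date: B (Sep 26, 2024), D (Jul 20, 2025), A (Aug 22, 2025), E (Apr 12, 2026), C (Oct 15, 2026).
B is senior to C before the subordination, so the two trade places.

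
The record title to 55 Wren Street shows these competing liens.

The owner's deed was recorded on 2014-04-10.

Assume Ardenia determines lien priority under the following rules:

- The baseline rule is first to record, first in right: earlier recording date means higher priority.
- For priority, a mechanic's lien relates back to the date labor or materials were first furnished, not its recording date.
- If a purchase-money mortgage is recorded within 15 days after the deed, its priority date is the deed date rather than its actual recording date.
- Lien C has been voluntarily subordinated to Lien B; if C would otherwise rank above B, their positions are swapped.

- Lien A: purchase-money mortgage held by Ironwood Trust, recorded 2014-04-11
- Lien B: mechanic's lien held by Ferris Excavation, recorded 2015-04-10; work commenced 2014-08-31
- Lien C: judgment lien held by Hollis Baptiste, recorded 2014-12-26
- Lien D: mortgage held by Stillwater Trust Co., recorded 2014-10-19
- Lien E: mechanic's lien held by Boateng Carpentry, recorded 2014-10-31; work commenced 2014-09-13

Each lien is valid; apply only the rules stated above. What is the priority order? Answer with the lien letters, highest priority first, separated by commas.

Adjusting effective dates: A's effective date is the deed date, 2014-04-10; B is treated as recorded 2014-08-31, the work-commencement date; E is treated as recorded 2014-09-13, the work-commencement date.
By effective date: A (2014-04-10), B (2014-08-31), E (2014-09-13), D (2014-10-19), C (2014-12-26).
C already ranks below B; the subordination has no effect.

A, B, E, D, C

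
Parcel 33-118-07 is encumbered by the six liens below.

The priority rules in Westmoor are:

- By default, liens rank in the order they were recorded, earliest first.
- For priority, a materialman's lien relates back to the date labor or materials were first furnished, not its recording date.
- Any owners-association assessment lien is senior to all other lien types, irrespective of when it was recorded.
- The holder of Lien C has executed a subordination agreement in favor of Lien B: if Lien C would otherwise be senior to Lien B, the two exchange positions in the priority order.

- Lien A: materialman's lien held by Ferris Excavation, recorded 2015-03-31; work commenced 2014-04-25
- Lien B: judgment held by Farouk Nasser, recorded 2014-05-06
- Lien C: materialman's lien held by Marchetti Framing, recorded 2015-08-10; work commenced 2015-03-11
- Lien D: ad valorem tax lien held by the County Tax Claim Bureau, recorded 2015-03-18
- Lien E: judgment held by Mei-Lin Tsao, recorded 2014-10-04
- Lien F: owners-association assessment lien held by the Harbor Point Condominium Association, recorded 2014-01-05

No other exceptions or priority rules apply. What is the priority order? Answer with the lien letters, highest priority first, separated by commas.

Adjusting effective dates: A relates back to 2014-04-25 (work commenced); C relates back to 2015-03-11 (work commenced).
F is an owners-association assessment lien and takes priority over every other lien.
Ordering the rest by effective date: A (2014-04-25), B (2014-05-06), E (2014-10-04), C (2015-03-11), D (2015-03-18).
Since C is not senior to B, the subordination leaves the order unchanged.

F, A, B, E, C, D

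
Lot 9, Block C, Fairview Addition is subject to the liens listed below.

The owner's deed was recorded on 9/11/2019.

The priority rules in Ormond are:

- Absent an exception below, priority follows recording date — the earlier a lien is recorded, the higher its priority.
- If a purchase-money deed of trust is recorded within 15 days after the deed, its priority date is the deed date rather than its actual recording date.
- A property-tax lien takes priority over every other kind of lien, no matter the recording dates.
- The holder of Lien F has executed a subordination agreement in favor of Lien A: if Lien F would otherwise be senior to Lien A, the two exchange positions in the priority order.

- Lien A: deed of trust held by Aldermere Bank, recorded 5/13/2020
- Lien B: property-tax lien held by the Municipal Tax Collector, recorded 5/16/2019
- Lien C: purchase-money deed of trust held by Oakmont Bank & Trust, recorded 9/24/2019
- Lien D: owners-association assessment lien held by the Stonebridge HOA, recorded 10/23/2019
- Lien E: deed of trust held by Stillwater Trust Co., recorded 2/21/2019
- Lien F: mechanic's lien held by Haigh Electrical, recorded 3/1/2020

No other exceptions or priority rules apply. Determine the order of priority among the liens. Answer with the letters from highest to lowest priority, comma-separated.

First, effective dates: C was recorded within the 15-day window, so its effective date is the deed date 9/11/2019.
B is a property-tax lien, so it outranks all other liens regardless of date.
The other liens, earliest effective date first: E (2/21/2019), C (9/11/2019), D (10/23/2019), F (3/1/2020), A (5/13/2020).
F is senior to A before the subordination, so the two trade places.

B, E, C, D, A, F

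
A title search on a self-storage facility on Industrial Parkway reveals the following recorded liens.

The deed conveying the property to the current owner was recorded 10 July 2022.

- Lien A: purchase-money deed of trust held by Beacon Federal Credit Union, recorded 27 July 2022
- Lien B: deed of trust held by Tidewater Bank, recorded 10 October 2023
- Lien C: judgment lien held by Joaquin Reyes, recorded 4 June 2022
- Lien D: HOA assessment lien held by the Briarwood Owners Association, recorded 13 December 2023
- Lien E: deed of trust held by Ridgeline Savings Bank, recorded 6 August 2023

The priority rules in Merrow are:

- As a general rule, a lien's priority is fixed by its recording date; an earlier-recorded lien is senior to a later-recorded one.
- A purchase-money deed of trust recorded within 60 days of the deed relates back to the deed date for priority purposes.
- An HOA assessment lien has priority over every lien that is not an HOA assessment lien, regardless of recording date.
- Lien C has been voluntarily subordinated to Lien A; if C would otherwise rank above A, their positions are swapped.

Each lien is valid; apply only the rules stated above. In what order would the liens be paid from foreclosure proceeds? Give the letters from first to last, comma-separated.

Effective dates: A relates back to the deed date 10 July 2022.
D is an HOA assessment lien, so it outranks all other liens regardless of date.
Remaining liens by effective date: C (4 June 2022), A (10 July 2022), E (6 August 2023), B (10 October 2023).
C would otherwise be senior to A, so under the subordination agreement C and A exchange positions.

D, A, C, E, B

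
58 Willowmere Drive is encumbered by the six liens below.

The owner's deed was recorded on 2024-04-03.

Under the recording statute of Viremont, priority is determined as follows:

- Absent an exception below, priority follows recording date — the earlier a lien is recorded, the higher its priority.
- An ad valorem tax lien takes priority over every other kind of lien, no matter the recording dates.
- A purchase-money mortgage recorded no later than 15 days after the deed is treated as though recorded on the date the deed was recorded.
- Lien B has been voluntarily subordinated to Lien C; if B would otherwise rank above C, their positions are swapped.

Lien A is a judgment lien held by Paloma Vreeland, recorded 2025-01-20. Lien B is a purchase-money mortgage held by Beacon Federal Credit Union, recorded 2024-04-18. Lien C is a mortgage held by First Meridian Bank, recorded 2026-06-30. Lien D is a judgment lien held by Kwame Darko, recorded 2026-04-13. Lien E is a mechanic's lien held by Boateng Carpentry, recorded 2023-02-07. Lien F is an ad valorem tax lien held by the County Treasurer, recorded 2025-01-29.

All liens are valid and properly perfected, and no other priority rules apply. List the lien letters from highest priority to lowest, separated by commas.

Effective dates: B's effective date is the deed date, 2024-04-03.
As an ad valorem tax lien, F is senior to every other lien.
Among the remaining liens, by effective date: E (2023-02-07), B (2024-04-03), A (2025-01-20), D (2026-04-13), C (2026-06-30).
The subordination applies — B was senior to C — so B and C swap.

F, E, C, A, D, B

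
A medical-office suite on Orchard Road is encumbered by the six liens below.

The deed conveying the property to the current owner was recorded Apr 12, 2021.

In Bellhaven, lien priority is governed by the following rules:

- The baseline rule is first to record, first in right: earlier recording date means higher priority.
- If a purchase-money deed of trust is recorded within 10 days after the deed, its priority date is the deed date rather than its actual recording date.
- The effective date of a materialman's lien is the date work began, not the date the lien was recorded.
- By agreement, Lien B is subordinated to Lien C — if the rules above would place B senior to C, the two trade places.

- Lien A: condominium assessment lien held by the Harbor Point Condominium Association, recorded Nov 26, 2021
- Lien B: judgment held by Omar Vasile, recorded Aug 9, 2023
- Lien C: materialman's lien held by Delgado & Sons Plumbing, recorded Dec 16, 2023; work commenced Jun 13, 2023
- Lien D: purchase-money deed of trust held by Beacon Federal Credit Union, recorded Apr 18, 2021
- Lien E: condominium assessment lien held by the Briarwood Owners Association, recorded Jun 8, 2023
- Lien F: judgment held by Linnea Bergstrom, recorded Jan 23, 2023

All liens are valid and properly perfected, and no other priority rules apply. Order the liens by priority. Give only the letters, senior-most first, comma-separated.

Adjusting effective dates: C is treated as recorded Jun 13, 2023, the work-commencement date; D was recorded within the 10-day window, so its effective date is the deed date Apr 12, 2021.
By effective date, earliest first: D (Apr 12, 2021), A (Nov 26, 2021), F (Jan 23, 2023), E (Jun 8, 2023), C (Jun 13, 2023), B (Aug 9, 2023).
Since B is not senior to C, the subordination leaves the order unchanged.

D, A, F, E, C, B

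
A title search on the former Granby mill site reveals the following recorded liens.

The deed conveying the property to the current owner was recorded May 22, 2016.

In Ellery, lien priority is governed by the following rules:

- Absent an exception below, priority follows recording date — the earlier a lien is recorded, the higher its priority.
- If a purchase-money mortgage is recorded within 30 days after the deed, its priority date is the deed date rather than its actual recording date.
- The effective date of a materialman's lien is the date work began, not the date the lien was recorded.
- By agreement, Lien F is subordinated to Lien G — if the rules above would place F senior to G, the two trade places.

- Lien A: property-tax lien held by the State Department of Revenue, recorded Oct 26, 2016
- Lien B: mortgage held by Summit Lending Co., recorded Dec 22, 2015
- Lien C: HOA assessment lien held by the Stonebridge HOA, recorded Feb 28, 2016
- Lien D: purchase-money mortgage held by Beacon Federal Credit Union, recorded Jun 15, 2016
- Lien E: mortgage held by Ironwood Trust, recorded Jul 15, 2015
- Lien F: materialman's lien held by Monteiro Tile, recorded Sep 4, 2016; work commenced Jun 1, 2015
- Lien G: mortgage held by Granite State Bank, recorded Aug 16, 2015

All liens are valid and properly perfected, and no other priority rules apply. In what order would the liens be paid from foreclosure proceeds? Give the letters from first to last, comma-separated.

G, E, F, B, C, D, A

First, effective dates: D's effective date is the deed date, May 22, 2016; F is treated as recorded Jun 1, 2015, the work-commencement date.
Ordering by effective date: F (Jun 1, 2015), E (Jul 15, 2015), G (Aug 16, 2015), B (Dec 22, 2015), C (Feb 28, 2016), D (May 22, 2016), A (Oct 26, 2016).
Because F would otherwise rank above G, the subordination swaps them.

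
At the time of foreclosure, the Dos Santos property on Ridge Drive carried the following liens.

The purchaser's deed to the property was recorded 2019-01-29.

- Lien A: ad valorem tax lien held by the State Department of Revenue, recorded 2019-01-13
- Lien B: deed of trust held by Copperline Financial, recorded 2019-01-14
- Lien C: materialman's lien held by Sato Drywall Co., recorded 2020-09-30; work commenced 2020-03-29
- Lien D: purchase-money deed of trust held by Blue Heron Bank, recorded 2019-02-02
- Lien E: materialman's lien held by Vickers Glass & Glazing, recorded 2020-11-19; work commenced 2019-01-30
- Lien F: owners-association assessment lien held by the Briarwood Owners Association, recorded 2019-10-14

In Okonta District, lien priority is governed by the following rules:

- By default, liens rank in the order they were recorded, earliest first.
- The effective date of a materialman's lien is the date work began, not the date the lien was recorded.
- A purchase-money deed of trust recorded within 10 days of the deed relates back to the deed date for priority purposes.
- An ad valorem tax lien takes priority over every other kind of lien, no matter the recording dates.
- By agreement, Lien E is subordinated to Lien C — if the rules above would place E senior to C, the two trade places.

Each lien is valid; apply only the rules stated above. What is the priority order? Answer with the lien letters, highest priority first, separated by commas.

A, B, D, C, F, E

Effective dates after the stated exceptions: C relates back to 2020-03-29 (work commenced); D was recorded within the 10-day window, so its effective date is the deed date 2019-01-29; E relates back to 2019-01-30 (work commenced).
A, as an ad valorem tax lien, has superpriority and ranks first.
Among the remaining liens, by effective date: B (2019-01-14), D (2019-01-29), E (2019-01-30), F (2019-10-14), C (2020-03-29).
The subordination applies — E was senior to C — so E and C swap.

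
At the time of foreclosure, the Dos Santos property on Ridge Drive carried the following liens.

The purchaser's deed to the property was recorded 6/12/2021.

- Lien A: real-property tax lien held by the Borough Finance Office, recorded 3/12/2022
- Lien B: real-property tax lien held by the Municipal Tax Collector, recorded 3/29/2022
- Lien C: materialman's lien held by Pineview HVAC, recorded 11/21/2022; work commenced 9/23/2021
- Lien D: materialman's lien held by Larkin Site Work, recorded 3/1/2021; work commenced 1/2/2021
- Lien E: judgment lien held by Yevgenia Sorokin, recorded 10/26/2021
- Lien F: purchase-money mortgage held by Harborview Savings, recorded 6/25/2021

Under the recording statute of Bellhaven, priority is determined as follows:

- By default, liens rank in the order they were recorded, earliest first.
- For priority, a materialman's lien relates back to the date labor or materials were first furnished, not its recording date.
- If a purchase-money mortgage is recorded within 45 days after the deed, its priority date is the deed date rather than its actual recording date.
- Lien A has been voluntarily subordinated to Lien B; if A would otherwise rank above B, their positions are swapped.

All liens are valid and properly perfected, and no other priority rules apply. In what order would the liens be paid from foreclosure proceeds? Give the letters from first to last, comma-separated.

Effective dates: C relates back to 9/23/2021 (work commenced); D is treated as recorded 1/2/2021, the work-commencement date; F's effective date is the deed date, 6/12/2021.
By effective date, earliest first: D (1/2/2021), F (6/12/2021), C (9/23/2021), E (10/26/2021), A (3/12/2022), B (3/29/2022).
A is senior to B before the subordination, so the two trade places.

D, F, C, E, B, A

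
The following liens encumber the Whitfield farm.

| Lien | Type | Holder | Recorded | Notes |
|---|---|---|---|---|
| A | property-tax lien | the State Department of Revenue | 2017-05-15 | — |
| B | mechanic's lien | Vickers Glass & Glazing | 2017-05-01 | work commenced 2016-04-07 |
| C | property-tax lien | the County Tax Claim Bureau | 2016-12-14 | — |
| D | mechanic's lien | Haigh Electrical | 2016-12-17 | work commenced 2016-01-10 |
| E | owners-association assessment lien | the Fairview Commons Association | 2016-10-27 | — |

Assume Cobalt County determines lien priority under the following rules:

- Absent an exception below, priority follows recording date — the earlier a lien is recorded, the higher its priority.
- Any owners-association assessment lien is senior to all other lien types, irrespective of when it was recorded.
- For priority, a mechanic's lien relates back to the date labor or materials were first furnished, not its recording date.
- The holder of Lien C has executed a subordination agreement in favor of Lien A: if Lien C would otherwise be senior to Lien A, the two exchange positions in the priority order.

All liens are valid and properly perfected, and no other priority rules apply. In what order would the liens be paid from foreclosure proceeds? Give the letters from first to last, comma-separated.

E, D, B, A, C

Effective dates: B relates back to 2016-04-07 (work commenced); D's effective date is 2016-01-10, when work began.
E is an owners-association assessment lien, so it outranks all other liens regardless of date.
Remaining liens by effective date: D (2016-01-10), B (2016-04-07), C (2016-12-14), A (2017-05-15).
C is senior to A before the subordination, so the two trade places.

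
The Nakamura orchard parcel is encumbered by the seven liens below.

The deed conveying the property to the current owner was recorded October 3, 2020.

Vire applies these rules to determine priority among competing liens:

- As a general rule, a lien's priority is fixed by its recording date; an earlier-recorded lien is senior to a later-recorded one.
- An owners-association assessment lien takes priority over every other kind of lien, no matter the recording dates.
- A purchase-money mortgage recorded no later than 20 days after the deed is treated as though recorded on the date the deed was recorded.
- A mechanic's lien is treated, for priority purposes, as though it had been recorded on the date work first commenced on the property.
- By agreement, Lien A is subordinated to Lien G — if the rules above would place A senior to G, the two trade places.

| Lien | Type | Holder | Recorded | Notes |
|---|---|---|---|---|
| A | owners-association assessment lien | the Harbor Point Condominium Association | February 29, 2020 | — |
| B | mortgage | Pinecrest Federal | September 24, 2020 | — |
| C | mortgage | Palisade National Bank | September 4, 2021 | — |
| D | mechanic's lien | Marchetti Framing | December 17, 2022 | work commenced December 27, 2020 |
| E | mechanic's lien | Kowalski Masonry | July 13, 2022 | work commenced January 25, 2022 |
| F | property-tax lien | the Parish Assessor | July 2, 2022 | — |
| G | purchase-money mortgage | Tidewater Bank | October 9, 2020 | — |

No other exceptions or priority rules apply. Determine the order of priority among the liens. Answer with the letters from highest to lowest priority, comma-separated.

Adjusting effective dates: D's effective date is December 27, 2020, when work began; E relates back to January 25, 2022 (work commenced); G was recorded within the 20-day window, so its effective date is the deed date October 3, 2020.
A is an owners-association assessment lien and takes priority over every other lien.
The other liens, earliest effective date first: B (September 24, 2020), G (October 3, 2020), D (December 27, 2020), C (September 4, 2021), E (January 25, 2022), F (July 2, 2022).
The subordination applies — A was senior to G — so A and G swap.

G, B, A, D, C, E, F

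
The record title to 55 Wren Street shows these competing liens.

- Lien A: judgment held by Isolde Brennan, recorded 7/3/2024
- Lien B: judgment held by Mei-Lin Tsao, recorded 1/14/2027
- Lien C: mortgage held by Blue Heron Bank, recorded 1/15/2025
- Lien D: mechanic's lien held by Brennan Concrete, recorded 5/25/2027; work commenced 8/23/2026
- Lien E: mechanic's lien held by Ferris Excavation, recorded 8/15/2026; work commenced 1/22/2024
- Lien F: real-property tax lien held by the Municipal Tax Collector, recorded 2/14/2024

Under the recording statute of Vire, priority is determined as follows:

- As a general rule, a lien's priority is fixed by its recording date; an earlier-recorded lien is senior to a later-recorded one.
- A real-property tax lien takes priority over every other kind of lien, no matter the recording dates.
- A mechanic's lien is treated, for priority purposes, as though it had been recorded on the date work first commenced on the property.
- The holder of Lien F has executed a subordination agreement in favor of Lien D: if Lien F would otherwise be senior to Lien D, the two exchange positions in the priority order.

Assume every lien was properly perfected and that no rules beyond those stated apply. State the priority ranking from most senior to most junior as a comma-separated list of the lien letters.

D, E, A, C, F, B

Effective dates after the stated exceptions: D relates back to 8/23/2026 (work commenced); E is treated as recorded 1/22/2024, the work-commencement date.
As a real-property tax lien, F is senior to every other lien.
The other liens, earliest effective date first: E (1/22/2024), A (7/3/2024), C (1/15/2025), D (8/23/2026), B (1/14/2027).
F is senior to D before the subordination, so the two trade places.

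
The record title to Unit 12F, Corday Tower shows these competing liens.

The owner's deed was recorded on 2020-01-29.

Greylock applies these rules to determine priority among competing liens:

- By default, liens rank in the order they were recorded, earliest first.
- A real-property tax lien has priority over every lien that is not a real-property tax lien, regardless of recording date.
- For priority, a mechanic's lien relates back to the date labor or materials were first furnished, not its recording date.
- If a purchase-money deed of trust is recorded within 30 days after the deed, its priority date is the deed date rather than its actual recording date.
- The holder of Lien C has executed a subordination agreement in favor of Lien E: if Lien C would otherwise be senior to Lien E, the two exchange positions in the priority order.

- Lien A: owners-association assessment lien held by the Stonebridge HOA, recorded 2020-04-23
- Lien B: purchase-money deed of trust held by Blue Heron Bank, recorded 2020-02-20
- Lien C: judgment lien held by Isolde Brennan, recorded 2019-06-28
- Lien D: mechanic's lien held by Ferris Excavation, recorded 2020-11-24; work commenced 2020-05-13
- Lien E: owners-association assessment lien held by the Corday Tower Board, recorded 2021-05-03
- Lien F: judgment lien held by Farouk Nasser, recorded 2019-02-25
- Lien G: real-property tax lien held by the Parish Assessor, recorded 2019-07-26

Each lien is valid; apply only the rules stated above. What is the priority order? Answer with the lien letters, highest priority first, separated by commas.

First, effective dates: B relates back to the deed date 2020-01-29; D is treated as recorded 2020-05-13, the work-commencement date.
As a real-property tax lien, G is senior to every other lien.
Ordering the rest by effective date: F (2019-02-25), C (2019-06-28), B (2020-01-29), A (2020-04-23), D (2020-05-13), E (2021-05-03).
C would otherwise be senior to E, so under the subordination agreement C and E exchange positions.

G, F, E, B, A, D, C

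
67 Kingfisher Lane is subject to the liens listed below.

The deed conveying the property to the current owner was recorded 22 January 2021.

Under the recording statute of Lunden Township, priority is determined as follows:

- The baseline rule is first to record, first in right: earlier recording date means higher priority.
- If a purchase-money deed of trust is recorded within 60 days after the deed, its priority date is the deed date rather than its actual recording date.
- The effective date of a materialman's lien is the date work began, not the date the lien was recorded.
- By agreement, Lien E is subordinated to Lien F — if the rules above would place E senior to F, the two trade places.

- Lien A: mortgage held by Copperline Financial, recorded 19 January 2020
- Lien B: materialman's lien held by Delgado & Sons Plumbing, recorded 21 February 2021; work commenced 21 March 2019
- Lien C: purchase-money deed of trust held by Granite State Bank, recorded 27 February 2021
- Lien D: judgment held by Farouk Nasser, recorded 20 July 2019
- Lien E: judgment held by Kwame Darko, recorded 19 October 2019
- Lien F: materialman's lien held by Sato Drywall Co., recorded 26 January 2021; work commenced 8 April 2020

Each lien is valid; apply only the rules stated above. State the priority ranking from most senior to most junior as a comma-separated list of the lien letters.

Effective dates: B relates back to 21 March 2019 (work commenced); C's effective date is the deed date, 22 January 2021; F relates back to 8 April 2020 (work commenced).
Ordering by effective date: B (21 March 2019), D (20 July 2019), E (19 October 2019), A (19 January 2020), F (8 April 2020), C (22 January 2021).
Because E would otherwise rank above F, the subordination swaps them.

B, D, F, A, E, C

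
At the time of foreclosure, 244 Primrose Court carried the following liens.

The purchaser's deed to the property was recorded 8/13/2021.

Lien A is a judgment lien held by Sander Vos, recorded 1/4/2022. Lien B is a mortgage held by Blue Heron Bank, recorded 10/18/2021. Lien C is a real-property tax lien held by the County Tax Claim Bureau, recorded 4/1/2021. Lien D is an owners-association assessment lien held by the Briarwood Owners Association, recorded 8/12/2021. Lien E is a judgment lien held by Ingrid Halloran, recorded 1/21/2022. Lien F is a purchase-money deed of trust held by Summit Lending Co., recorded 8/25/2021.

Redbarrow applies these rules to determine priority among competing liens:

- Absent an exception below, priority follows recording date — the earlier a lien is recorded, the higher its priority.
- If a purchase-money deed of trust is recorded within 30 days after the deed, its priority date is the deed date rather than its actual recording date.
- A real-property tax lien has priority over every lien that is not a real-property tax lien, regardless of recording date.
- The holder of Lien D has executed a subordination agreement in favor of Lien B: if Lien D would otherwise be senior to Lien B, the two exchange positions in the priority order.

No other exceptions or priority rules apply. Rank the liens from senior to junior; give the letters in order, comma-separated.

C, B, F, D, A, E

First, effective dates: F's effective date is the deed date, 8/13/2021.
C is a real-property tax lien, so it outranks all other liens regardless of date.
Among the remaining liens, by effective date: D (8/12/2021), F (8/13/2021), B (10/18/2021), A (1/4/2022), E (1/21/2022).
D is senior to B before the subordination, so the two trade places.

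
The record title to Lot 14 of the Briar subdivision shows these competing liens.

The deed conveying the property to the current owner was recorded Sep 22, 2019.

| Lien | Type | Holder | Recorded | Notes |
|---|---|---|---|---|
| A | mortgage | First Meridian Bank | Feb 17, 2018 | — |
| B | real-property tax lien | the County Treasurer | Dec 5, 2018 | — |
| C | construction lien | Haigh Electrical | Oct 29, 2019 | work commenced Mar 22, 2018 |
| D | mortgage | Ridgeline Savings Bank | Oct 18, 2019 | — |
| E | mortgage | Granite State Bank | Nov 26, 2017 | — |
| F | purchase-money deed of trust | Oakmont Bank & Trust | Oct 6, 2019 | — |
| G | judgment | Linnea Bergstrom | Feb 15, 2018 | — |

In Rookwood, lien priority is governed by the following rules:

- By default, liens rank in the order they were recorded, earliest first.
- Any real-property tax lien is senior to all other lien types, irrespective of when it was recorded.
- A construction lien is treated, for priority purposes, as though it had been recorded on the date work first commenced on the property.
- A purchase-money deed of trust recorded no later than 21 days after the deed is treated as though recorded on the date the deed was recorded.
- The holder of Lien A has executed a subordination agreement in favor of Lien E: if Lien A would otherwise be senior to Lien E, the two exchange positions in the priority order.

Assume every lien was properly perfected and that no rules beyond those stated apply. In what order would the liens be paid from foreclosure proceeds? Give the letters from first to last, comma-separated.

B, E, G, A, C, F, D

Effective dates: C is treated as recorded Mar 22, 2018, the work-commencement date; F's effective date is the deed date, Sep 22, 2019.
B is a real-property tax lien and takes priority over every other lien.
Among the remaining liens, by effective date: E (Nov 26, 2017), G (Feb 15, 2018), A (Feb 17, 2018), C (Mar 22, 2018), F (Sep 22, 2019), D (Oct 18, 2019).
A already ranks below E; the subordination has no effect.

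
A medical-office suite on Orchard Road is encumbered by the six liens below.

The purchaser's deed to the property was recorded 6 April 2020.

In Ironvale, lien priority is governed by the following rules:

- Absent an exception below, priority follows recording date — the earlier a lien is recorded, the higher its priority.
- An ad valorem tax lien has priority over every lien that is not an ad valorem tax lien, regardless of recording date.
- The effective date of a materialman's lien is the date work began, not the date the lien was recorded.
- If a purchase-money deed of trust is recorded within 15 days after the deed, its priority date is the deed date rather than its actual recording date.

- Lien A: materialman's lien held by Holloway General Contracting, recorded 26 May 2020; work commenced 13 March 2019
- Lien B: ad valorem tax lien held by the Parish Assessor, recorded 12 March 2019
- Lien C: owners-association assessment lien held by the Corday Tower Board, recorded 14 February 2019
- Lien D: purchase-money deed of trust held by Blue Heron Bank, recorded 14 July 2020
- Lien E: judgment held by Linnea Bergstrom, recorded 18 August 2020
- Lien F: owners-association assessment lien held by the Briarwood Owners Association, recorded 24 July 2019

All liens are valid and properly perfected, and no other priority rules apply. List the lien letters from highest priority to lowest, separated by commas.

Effective dates after the stated exceptions: A is treated as recorded 13 March 2019, the work-commencement date; D was recorded 99 days after the deed — beyond 15 days — so no relation-back applies.
B is an ad valorem tax lien, so it outranks all other liens regardless of date.
Ordering the rest by effective date: C (14 February 2019), A (13 March 2019), F (24 July 2019), D (14 July 2020), E (18 August 2020).

B, C, A, F, D, E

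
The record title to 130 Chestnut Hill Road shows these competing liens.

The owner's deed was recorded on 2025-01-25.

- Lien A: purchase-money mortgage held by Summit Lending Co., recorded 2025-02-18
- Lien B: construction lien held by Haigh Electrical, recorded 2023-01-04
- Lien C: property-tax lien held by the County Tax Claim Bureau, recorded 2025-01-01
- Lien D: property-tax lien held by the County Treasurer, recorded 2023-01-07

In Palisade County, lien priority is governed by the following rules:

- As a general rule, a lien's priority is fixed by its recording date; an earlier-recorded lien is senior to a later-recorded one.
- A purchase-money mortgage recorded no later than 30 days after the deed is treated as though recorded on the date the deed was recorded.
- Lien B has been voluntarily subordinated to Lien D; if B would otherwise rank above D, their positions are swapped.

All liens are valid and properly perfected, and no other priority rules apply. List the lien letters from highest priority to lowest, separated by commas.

D, B, C, A

Effective dates after the stated exceptions: A relates back to the deed date 2025-01-25.
Ordering by effective date: B (2023-01-04), D (2023-01-07), C (2025-01-01), A (2025-01-25).
The subordination applies — B was senior to D — so B and D swap.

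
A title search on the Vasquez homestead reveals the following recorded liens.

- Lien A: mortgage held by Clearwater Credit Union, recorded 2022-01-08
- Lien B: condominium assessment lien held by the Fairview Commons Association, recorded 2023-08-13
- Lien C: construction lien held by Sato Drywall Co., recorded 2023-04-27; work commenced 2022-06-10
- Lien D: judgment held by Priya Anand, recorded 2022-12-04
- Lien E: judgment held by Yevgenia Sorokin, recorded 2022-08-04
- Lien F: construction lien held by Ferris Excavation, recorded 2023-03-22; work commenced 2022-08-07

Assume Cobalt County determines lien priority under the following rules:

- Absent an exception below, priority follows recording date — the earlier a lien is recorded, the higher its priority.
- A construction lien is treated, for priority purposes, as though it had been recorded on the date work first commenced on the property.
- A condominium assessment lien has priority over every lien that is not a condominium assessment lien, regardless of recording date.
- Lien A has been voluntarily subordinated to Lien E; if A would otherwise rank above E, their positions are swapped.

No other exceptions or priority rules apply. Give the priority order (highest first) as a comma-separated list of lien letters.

Effective dates after the stated exceptions: C relates back to 2022-06-10 (work commenced); F is treated as recorded 2022-08-07, the work-commencement date.
B, as a condominium assessment lien, has superpriority and ranks first.
Remaining liens by effective date: A (2022-01-08), C (2022-06-10), E (2022-08-04), F (2022-08-07), D (2022-12-04).
A would otherwise be senior to E, so under the subordination agreement A and E exchange positions.

B, E, C, A, F, D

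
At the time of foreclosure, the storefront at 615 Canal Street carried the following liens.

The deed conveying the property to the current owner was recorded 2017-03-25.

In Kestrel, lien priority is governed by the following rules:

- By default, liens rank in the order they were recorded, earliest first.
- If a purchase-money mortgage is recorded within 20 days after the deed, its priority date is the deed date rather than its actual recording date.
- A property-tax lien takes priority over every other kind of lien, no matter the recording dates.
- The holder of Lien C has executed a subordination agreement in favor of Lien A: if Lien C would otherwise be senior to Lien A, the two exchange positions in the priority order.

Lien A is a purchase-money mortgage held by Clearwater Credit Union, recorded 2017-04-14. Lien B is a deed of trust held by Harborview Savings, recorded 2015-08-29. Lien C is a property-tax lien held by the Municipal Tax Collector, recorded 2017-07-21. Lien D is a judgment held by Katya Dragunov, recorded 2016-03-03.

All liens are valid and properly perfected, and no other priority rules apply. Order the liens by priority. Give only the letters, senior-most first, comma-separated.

Effective dates: A relates back to the deed date 2017-03-25.
C, as a property-tax lien, has superpriority and ranks first.
Among the remaining liens, by effective date: B (2015-08-29), D (2016-03-03), A (2017-03-25).
C would otherwise be senior to A, so under the subordination agreement C and A exchange positions.

A, B, D, C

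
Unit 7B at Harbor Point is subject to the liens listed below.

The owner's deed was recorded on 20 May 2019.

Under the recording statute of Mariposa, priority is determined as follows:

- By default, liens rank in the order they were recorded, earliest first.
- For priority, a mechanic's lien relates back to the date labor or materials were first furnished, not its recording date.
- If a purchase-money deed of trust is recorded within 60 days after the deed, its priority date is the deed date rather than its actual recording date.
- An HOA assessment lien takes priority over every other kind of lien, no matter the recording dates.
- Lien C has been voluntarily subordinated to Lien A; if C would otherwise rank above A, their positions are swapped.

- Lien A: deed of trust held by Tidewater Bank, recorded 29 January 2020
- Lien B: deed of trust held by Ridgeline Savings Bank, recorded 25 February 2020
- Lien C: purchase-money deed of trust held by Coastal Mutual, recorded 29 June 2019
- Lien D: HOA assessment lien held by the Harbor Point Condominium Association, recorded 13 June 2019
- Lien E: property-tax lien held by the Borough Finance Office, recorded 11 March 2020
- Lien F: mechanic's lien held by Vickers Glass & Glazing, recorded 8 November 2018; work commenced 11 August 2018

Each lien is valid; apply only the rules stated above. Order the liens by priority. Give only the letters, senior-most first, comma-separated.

Adjusting effective dates: C's effective date is the deed date, 20 May 2019; F's effective date is 11 August 2018, when work began.
D is an HOA assessment lien, so it outranks all other liens regardless of date.
Among the remaining liens, by effective date: F (11 August 2018), C (20 May 2019), A (29 January 2020), B (25 February 2020), E (11 March 2020).
C would otherwise be senior to A, so under the subordination agreement C and A exchange positions.

D, F, A, C, B, E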